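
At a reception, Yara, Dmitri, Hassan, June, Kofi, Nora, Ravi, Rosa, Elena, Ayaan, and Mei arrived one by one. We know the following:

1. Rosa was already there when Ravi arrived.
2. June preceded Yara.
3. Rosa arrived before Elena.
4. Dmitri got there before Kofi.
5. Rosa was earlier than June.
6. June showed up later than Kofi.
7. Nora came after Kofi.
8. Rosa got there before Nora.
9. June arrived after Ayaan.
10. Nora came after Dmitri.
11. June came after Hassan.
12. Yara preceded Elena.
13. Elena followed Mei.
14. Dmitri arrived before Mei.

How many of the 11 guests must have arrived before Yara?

Directly stated before Yara: June.
Ayaan reaches Yara via Ayaan → June → Yara.
Dmitri reaches Yara via Dmitri → Kofi → June → Yara.
Hassan reaches Yara via Hassan → June → Yara.
Likewise Kofi and Rosa each reach Yara by chaining the stated constraints.
No chain forces Elena (or any of the others) ahead of Yara.
That's Ayaan, Dmitri, Hassan, June, Kofi, and Rosa — 6 in all.

6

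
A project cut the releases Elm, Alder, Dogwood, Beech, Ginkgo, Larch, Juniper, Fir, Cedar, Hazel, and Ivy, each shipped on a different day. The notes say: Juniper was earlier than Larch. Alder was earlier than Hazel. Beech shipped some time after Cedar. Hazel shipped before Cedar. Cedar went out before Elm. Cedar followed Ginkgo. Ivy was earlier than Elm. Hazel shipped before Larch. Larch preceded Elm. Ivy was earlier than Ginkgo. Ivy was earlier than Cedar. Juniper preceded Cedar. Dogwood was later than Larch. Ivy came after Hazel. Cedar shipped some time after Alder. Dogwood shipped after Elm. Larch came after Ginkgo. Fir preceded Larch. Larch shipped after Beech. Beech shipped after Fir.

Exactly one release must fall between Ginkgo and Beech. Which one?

Tracing the constraints gives Ginkgo → Cedar → Beech, so Cedar sits after Ginkgo and before Beech.
No other release is forced both after Ginkgo and before Beech.

Cedar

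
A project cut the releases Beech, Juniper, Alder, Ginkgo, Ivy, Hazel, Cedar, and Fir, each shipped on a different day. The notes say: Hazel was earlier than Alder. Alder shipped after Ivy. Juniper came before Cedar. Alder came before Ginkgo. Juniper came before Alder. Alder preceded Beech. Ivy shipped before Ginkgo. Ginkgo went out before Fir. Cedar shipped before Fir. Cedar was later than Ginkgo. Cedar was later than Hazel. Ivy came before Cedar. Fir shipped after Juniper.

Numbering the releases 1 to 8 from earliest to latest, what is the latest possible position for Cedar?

7

Cedar must come before Fir — 1 release forced after it.
Everything else can be placed before Cedar in some valid order, so Cedar can sit as late as position 8 − 1 = 7.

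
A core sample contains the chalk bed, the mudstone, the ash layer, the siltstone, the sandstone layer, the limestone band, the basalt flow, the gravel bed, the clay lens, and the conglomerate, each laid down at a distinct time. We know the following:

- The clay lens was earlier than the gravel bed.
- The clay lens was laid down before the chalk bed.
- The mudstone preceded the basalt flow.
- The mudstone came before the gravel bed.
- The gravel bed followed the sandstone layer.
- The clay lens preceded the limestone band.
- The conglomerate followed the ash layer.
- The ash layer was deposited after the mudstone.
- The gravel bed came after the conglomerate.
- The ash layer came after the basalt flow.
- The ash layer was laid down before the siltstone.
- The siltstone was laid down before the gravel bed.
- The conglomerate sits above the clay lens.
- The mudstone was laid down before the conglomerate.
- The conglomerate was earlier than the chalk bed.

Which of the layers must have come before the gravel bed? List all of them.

Directly stated before the gravel bed: the clay lens, the conglomerate, the mudstone, the sandstone layer, and the siltstone.
The ash layer reaches the gravel bed via the ash layer → the siltstone → the gravel bed.
The basalt flow reaches the gravel bed via the basalt flow → the ash layer → the siltstone → the gravel bed.
No chain forces the chalk bed (or any of the others) ahead of the gravel bed.

the ash layer, the basalt flow, the clay lens, the conglomerate, the mudstone, the sandstone layer, the siltstone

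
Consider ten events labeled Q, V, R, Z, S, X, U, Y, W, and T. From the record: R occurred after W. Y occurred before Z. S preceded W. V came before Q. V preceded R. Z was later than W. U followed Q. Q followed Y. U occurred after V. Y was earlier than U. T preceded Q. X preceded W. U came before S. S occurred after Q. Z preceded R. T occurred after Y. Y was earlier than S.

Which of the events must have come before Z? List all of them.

Directly stated before Z: W and Y.
Q reaches Z via Q → S → W → Z.
S reaches Z via S → W → Z.
T reaches Z via T → Q → S → W → Z.
Likewise U, V, and X each reach Z by chaining the stated constraints.

Q, S, T, U, V, W, X, Y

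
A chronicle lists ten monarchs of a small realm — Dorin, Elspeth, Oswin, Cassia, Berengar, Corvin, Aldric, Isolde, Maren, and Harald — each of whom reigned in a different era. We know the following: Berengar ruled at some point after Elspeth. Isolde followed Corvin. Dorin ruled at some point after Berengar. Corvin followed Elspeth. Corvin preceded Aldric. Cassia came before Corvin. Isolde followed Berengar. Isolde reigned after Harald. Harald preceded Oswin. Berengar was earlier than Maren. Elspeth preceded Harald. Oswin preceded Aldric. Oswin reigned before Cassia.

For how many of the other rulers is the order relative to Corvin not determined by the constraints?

3

Forced before Corvin: Cassia, Elspeth, Harald, and Oswin; forced after Corvin: Aldric and Isolde.
That leaves Berengar, Dorin, and Maren with no forced order relative to Corvin — 3.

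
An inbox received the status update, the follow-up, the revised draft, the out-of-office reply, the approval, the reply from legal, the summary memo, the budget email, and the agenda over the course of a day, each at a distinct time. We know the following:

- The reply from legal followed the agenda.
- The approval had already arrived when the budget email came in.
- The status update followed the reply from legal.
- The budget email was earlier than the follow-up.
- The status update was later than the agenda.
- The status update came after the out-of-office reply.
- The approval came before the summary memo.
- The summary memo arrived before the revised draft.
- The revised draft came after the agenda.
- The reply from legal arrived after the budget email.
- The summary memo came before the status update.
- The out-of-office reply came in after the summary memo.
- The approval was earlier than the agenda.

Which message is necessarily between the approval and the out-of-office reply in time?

the summary memo

Tracing the constraints gives the approval → the summary memo → the out-of-office reply, so the summary memo sits after the approval and before the out-of-office reply.
No other message is forced both after the approval and before the out-of-office reply.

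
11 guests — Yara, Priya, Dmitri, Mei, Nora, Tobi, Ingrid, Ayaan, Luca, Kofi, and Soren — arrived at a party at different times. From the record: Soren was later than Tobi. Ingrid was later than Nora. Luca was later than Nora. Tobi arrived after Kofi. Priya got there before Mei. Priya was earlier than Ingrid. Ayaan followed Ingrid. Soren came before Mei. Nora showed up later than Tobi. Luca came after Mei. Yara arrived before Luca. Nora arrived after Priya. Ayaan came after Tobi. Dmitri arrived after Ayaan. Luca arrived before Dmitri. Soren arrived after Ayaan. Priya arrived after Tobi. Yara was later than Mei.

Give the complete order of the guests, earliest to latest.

The constraints fix every adjacent pair, so only one ordering works:
Kofi → Tobi → Priya → Nora → Ingrid → Ayaan → Soren → Mei → Yara → Luca → Dmitri.

Kofi, Tobi, Priya, Nora, Ingrid, Ayaan, Soren, Mei, Yara, Luca, Dmitri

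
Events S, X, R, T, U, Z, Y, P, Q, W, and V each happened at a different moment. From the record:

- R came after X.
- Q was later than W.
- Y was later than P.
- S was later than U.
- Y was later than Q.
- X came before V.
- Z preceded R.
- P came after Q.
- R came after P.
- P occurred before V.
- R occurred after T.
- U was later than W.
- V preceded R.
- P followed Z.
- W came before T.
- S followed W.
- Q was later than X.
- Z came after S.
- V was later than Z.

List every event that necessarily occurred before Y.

P, Q, S, U, W, X, Z

Directly stated before Y: P and Q.
S reaches Y via S → Z → P → Y.
U reaches Y via U → S → Z → P → Y.
W reaches Y via W → Q → Y.
Likewise X and Z each reach Y by chaining the stated constraints.
No chain forces R (or any of the others) ahead of Y.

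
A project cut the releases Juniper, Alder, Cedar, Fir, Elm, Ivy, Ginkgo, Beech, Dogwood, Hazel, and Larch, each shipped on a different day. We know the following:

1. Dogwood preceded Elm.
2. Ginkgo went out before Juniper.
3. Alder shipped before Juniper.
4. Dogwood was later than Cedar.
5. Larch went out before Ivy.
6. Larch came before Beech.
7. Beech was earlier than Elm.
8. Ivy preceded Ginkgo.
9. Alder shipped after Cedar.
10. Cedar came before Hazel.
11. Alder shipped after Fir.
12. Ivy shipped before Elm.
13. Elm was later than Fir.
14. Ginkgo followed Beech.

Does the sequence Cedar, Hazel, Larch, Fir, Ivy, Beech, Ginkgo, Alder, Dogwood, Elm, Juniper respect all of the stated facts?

yes

Check each stated constraint against the proposed order — e.g. Cedar is ahead of Alder; Cedar is ahead of Dogwood. Every pair is in the required order; nothing is violated.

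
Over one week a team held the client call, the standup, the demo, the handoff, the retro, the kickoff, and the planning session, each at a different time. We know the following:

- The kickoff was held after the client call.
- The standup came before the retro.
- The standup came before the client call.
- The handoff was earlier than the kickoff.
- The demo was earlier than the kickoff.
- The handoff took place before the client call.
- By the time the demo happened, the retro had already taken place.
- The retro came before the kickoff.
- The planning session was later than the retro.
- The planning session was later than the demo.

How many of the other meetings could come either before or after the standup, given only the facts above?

1

Forced after the standup: the client call, the demo, the kickoff, the planning session, and the retro.
That leaves the handoff with no forced order relative to the standup — 1.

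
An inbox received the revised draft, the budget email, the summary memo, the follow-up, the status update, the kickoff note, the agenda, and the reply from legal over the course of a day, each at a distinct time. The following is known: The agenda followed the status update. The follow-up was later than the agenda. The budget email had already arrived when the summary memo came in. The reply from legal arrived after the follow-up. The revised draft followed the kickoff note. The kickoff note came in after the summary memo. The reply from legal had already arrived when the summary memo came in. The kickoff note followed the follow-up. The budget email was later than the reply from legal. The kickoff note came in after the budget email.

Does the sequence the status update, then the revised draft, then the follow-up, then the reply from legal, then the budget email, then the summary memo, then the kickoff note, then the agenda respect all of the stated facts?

The constraints require the agenda before the follow-up, but in the proposed sequence the follow-up appears ahead of the agenda. That one violation is enough.

no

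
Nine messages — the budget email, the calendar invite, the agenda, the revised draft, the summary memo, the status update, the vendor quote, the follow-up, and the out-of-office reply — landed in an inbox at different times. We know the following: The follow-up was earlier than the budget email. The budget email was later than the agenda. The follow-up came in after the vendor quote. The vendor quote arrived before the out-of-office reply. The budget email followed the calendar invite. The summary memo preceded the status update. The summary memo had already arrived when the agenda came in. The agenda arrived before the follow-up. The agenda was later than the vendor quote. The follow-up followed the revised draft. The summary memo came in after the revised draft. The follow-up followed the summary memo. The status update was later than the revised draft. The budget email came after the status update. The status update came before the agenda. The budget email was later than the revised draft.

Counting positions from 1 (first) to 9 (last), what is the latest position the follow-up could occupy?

The follow-up must come before the budget email — 1 message forced after it.
Everything else can be placed before the follow-up in some valid order, so the follow-up can sit as late as position 9 − 1 = 8.

8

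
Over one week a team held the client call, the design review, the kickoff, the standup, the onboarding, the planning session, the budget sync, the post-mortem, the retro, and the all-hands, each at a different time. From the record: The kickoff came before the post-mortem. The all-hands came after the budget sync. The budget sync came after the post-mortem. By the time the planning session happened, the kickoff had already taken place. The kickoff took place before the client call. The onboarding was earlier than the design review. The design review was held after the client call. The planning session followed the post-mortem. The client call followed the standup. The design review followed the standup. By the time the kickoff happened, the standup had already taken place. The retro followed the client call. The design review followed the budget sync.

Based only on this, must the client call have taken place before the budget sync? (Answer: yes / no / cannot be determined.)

cannot be determined

No chain of stated constraints runs from the client call to the budget sync, and none runs from the budget sync to the client call either.
So the relative order of the client call and the budget sync is not fixed by the given facts.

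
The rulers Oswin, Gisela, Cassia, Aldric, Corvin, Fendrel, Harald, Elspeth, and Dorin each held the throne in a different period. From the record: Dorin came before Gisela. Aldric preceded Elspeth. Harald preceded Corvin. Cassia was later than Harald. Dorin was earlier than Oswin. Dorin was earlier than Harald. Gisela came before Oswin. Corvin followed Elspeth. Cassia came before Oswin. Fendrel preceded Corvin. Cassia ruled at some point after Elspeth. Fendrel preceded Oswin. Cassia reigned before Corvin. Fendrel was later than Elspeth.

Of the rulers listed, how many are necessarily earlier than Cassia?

Directly stated before Cassia: Elspeth and Harald.
Aldric reaches Cassia via Aldric → Elspeth → Cassia.
Dorin reaches Cassia via Dorin → Harald → Cassia.
No chain forces Fendrel (or any of the others) ahead of Cassia.
That's Aldric, Dorin, Elspeth, and Harald — 4 in all.

4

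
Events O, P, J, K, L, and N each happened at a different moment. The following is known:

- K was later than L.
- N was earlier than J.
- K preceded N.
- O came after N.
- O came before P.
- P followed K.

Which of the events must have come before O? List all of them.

K, L, N

Directly stated before O: N.
K reaches O via K → N → O.
L reaches O via L → K → N → O.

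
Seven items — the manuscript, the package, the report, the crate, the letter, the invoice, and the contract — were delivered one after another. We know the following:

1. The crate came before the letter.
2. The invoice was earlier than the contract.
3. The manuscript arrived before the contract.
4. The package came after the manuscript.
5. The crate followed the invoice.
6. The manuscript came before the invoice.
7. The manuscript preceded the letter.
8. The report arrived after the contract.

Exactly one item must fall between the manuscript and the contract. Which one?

the invoice

Tracing the constraints gives the manuscript → the invoice → the contract, so the invoice sits after the manuscript and before the contract.
No other item is forced both after the manuscript and before the contract.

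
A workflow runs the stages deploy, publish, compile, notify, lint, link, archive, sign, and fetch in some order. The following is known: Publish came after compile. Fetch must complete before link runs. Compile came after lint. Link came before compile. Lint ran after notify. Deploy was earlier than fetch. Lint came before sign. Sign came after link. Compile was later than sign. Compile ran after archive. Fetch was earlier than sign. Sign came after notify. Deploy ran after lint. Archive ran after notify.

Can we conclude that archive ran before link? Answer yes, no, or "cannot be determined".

No chain of stated constraints runs from archive to link, and none runs from link to archive either.
So the relative order of archive and link is not fixed by the given facts.

cannot be determined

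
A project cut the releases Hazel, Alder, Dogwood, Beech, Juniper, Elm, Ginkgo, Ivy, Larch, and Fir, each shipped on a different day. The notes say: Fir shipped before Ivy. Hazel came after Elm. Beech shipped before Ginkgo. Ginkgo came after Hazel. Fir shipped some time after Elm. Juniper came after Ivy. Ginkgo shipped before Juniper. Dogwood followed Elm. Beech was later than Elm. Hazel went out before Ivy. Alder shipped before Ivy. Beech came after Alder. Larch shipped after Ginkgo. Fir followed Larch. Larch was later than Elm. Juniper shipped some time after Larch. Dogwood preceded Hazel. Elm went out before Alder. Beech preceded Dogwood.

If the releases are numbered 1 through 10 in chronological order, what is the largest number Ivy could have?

9

Ivy must come before Juniper — 1 release forced after it.
Everything else can be placed before Ivy in some valid order, so Ivy can sit as late as position 10 − 1 = 9.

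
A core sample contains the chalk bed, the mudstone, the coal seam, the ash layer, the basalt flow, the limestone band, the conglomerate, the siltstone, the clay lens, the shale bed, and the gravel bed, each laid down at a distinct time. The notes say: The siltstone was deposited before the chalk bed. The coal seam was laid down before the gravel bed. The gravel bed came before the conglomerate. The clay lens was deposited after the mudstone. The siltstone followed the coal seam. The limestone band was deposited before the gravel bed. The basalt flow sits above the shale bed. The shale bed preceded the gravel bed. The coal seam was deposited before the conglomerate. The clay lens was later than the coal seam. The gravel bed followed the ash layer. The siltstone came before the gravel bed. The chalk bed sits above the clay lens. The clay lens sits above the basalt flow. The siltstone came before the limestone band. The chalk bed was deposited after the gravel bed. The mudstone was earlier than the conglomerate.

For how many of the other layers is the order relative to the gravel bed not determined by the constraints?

3

Forced before the gravel bed: the ash layer, the coal seam, the limestone band, the shale bed, and the siltstone; forced after the gravel bed: the chalk bed and the conglomerate.
That leaves the basalt flow, the clay lens, and the mudstone with no forced order relative to the gravel bed — 3.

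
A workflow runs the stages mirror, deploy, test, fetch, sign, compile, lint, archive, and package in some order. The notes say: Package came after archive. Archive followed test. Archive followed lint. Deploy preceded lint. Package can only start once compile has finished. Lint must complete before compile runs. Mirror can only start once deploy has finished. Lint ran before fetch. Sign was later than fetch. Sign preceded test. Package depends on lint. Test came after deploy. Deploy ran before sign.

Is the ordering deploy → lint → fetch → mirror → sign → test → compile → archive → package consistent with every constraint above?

Check each stated constraint against the proposed order — e.g. lint is ahead of archive; lint is ahead of package. Every pair is in the required order; nothing is violated.

yes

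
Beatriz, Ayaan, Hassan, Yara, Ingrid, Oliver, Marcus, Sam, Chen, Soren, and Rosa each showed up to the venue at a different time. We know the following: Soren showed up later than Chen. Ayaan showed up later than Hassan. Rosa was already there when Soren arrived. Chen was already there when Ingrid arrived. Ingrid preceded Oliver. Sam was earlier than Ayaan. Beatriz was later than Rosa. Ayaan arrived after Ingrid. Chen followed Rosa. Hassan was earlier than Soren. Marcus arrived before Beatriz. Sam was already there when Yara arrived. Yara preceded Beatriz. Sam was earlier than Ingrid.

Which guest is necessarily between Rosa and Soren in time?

Chen

Tracing the constraints gives Rosa → Chen → Soren, so Chen sits after Rosa and before Soren.
No other guest is forced both after Rosa and before Soren.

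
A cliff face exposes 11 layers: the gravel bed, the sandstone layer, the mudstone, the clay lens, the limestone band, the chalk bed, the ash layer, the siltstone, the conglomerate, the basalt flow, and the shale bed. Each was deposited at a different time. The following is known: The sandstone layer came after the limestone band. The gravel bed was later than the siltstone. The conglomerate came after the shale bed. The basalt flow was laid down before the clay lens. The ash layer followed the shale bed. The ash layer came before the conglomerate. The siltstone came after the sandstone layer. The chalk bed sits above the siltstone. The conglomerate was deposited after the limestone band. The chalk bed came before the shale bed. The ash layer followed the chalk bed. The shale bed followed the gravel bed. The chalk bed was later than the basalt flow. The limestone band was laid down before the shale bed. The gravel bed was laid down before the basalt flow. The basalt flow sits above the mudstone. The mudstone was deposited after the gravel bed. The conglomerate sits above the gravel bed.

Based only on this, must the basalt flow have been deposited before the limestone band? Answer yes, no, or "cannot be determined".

Tracing the constraints gives the limestone band → the sandstone layer → the siltstone → the gravel bed → the basalt flow, so the limestone band must come before the basalt flow.
That means the basalt flow cannot be before the limestone band.

no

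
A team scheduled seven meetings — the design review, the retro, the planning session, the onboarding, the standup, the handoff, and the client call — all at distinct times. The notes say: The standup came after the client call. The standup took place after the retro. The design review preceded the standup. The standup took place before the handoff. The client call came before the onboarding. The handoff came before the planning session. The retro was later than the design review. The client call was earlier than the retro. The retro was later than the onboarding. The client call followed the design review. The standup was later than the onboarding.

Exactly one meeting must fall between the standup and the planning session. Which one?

Tracing the constraints gives the standup → the handoff → the planning session, so the handoff sits after the standup and before the planning session.
No other meeting is forced both after the standup and before the planning session.

the handoff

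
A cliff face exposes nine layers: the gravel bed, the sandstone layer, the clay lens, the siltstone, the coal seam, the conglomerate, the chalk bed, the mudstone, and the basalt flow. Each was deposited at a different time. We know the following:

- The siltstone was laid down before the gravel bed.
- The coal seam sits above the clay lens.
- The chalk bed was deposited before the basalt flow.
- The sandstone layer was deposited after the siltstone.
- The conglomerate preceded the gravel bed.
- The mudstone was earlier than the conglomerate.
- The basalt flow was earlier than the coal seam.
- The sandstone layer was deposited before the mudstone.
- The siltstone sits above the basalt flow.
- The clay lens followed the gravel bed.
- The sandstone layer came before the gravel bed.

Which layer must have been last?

Every other layer has a chain of constraints placing it before the coal seam, so the coal seam is last.

the coal seam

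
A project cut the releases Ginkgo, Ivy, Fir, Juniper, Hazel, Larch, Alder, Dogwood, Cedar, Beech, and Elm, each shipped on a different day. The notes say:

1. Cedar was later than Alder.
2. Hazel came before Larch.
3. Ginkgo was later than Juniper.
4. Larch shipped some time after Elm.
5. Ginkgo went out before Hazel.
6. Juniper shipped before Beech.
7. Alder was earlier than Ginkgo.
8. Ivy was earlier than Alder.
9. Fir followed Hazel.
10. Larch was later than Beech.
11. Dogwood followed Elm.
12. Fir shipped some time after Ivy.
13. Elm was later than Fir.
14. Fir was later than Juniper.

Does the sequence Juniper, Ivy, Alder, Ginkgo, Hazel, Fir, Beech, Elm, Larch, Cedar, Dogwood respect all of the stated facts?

yes

Check each stated constraint against the proposed order — e.g. Juniper is ahead of Beech; Alder is ahead of Cedar. Every pair is in the required order; nothing is violated.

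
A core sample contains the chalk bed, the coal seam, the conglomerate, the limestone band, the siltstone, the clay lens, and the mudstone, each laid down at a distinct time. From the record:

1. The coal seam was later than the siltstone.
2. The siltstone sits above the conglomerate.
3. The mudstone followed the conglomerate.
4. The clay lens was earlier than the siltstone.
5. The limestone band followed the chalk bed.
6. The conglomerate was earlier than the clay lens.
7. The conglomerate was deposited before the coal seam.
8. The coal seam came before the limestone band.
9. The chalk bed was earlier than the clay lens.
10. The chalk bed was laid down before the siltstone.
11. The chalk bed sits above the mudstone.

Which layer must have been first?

the conglomerate

The conglomerate has a chain of constraints placing it before every other layer, so the conglomerate must be first.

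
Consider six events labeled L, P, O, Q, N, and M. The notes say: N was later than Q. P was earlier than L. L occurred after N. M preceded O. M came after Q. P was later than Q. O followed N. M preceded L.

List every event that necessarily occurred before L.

Directly stated before L: M, N, and P.
Q reaches L via Q → M → L.
No chain forces O ahead of L.

M, N, P, Q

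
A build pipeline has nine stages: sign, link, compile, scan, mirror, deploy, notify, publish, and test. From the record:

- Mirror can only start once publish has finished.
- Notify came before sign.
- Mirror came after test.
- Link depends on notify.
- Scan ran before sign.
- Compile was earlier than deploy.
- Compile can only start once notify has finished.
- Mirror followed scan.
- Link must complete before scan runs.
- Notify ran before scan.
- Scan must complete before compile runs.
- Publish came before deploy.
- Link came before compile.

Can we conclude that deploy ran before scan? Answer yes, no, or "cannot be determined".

Tracing the constraints gives scan → compile → deploy, so scan must come before deploy.
That means deploy cannot be before scan.

no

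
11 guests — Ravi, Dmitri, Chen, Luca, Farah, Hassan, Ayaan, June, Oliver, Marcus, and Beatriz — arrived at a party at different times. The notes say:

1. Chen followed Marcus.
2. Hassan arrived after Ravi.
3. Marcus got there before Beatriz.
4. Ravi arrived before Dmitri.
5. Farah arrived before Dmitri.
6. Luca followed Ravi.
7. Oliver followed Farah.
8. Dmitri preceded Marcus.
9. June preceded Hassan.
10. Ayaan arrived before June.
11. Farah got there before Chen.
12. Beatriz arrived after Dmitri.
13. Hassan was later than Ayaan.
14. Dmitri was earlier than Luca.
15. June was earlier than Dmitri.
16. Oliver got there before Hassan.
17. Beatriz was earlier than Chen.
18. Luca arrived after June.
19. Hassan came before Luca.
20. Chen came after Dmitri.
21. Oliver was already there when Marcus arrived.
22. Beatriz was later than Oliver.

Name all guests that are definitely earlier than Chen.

Directly stated before Chen: Beatriz, Dmitri, Farah, and Marcus.
Ayaan reaches Chen via Ayaan → June → Dmitri → Chen.
June reaches Chen via June → Dmitri → Chen.
Oliver reaches Chen via Oliver → Marcus → Chen.
Likewise Ravi reaches Chen by chaining the stated constraints.
No chain forces Luca (or any of the others) ahead of Chen.

Ayaan, Beatriz, Dmitri, Farah, June, Marcus, Oliver, Ravi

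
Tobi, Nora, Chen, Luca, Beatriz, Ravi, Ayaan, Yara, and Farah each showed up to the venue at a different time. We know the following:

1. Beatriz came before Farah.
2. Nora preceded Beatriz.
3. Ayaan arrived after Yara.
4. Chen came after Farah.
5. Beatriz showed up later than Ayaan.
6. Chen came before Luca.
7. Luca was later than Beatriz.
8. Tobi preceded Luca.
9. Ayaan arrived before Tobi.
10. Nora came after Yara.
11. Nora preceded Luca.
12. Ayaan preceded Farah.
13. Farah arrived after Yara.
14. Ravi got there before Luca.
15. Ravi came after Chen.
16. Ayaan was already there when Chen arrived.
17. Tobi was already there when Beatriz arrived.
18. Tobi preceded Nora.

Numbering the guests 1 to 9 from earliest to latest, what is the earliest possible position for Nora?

Ayaan, Tobi, and Yara must all come before Nora — 3 forced predecessors.
Nothing else is forced ahead of Nora, so their earliest slot is position 3 + 1 = 4.

4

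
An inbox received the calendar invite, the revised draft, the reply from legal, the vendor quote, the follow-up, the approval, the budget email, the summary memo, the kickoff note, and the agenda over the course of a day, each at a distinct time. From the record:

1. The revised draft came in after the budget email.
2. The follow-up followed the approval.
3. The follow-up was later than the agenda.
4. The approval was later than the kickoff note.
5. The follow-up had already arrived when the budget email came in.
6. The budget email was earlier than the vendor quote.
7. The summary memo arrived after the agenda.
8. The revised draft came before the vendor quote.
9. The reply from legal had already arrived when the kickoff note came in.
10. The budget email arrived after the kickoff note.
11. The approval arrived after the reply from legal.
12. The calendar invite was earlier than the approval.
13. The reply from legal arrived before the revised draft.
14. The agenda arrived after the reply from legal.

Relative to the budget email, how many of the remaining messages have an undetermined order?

1

Forced before the budget email: the agenda, the approval, the calendar invite, the follow-up, the kickoff note, and the reply from legal; forced after the budget email: the revised draft and the vendor quote.
That leaves the summary memo with no forced order relative to the budget email — 1.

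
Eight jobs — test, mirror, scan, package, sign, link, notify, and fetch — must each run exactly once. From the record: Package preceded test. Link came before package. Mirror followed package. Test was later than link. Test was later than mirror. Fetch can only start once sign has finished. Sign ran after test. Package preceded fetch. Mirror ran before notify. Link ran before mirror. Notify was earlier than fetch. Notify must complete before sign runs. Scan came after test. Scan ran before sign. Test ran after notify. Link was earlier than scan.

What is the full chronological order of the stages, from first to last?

link, package, mirror, notify, test, scan, sign, fetch

The constraints fix every adjacent pair, so only one ordering works:
link → package → mirror → notify → test → scan → sign → fetch.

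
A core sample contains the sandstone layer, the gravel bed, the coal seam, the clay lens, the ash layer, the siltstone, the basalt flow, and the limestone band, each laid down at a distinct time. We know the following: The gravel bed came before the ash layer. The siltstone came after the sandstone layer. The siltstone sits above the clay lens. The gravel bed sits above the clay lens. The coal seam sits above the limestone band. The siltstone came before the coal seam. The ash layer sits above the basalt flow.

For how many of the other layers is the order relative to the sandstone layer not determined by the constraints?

5

Forced after the sandstone layer: the coal seam and the siltstone.
That leaves the ash layer, the basalt flow, the clay lens, the gravel bed, and the limestone band with no forced order relative to the sandstone layer — 5.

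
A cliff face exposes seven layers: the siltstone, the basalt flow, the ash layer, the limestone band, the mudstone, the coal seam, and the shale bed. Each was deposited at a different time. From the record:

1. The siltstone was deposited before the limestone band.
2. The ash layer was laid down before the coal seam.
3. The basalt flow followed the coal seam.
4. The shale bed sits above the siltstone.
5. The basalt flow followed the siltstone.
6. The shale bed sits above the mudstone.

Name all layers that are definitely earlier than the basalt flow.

Directly stated before the basalt flow: the coal seam and the siltstone.
The ash layer reaches the basalt flow via the ash layer → the coal seam → the basalt flow.
No chain forces the mudstone (or any of the others) ahead of the basalt flow.

the ash layer, the coal seam, the siltstone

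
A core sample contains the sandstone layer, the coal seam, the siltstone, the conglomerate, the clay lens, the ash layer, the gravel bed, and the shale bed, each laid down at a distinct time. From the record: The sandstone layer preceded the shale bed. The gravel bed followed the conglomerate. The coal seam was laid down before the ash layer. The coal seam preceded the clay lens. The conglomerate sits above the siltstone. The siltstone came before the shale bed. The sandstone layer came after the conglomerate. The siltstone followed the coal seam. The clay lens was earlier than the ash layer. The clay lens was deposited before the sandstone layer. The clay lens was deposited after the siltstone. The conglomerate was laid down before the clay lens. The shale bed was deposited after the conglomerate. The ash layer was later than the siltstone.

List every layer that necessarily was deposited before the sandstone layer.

Directly stated before the sandstone layer: the clay lens and the conglomerate.
The coal seam reaches the sandstone layer via the coal seam → the clay lens → the sandstone layer.
The siltstone reaches the sandstone layer via the siltstone → the clay lens → the sandstone layer.

the clay lens, the coal seam, the conglomerate, the siltstone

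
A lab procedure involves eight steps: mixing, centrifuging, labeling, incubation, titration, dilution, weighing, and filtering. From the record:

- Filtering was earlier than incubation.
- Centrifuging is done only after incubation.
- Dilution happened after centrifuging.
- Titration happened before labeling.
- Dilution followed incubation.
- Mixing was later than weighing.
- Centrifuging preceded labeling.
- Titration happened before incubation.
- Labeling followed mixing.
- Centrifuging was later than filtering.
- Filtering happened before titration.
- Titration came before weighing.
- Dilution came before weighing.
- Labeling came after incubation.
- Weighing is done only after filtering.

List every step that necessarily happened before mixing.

centrifuging, dilution, filtering, incubation, titration, weighing

Directly stated before mixing: weighing.
Centrifuging reaches mixing via centrifuging → dilution → weighing → mixing.
Dilution reaches mixing via dilution → weighing → mixing.
Filtering reaches mixing via filtering → weighing → mixing.
Likewise incubation and titration each reach mixing by chaining the stated constraints.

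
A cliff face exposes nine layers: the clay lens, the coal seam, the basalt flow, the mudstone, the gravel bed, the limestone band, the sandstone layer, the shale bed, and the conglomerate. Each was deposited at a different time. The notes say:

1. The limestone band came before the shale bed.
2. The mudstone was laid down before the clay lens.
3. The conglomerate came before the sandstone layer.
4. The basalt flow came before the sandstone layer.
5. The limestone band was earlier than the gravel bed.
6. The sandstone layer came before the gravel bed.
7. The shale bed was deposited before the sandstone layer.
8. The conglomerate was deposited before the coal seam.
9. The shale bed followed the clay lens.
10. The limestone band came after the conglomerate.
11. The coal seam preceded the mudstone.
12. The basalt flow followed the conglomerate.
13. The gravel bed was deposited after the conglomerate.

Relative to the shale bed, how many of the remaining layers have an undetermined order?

1

Forced before the shale bed: the clay lens, the coal seam, the conglomerate, the limestone band, and the mudstone; forced after the shale bed: the gravel bed and the sandstone layer.
That leaves the basalt flow with no forced order relative to the shale bed — 1.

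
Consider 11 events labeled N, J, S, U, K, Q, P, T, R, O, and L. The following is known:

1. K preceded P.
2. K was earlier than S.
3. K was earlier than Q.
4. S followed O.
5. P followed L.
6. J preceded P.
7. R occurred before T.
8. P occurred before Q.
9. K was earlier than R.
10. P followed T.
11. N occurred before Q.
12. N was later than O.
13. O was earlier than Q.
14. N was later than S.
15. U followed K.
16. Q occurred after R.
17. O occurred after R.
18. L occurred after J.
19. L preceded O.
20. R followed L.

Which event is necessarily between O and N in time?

Tracing the constraints gives O → S → N, so S sits after O and before N.
No other event is forced both after O and before N.

S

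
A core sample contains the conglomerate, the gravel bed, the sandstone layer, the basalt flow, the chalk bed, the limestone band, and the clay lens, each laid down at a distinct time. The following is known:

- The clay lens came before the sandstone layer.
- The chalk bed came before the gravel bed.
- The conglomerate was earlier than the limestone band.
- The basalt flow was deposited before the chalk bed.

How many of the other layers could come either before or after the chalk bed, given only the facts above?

Forced before the chalk bed: the basalt flow; forced after the chalk bed: the gravel bed.
That leaves the clay lens, the conglomerate, the limestone band, and the sandstone layer with no forced order relative to the chalk bed — 4.

4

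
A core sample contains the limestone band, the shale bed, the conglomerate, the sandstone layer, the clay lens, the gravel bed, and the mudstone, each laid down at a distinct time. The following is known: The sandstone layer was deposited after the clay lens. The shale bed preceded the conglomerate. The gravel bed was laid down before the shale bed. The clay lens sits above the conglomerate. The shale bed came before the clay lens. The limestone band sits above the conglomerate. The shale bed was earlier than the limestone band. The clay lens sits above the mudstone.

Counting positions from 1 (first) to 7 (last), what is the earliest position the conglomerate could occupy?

3

The gravel bed and the shale bed must both come before the conglomerate — 2 forced predecessors.
Nothing else is forced ahead of the conglomerate, so its earliest slot is position 2 + 1 = 3.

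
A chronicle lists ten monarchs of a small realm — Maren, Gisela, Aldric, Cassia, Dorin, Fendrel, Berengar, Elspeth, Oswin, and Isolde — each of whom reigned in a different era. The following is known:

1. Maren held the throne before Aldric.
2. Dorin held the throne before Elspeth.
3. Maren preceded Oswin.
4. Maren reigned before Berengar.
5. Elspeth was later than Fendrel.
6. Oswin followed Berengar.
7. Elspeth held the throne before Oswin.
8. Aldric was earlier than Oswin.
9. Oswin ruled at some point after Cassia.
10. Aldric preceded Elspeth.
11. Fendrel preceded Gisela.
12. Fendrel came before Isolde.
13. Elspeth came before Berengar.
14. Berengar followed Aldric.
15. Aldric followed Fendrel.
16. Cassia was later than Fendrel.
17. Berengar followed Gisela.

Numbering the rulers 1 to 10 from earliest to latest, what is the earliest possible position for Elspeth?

5

Aldric, Dorin, Fendrel, and Maren must all come before Elspeth — 4 forced predecessors.
Nothing else is forced ahead of Elspeth, so their earliest slot is position 4 + 1 = 5.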